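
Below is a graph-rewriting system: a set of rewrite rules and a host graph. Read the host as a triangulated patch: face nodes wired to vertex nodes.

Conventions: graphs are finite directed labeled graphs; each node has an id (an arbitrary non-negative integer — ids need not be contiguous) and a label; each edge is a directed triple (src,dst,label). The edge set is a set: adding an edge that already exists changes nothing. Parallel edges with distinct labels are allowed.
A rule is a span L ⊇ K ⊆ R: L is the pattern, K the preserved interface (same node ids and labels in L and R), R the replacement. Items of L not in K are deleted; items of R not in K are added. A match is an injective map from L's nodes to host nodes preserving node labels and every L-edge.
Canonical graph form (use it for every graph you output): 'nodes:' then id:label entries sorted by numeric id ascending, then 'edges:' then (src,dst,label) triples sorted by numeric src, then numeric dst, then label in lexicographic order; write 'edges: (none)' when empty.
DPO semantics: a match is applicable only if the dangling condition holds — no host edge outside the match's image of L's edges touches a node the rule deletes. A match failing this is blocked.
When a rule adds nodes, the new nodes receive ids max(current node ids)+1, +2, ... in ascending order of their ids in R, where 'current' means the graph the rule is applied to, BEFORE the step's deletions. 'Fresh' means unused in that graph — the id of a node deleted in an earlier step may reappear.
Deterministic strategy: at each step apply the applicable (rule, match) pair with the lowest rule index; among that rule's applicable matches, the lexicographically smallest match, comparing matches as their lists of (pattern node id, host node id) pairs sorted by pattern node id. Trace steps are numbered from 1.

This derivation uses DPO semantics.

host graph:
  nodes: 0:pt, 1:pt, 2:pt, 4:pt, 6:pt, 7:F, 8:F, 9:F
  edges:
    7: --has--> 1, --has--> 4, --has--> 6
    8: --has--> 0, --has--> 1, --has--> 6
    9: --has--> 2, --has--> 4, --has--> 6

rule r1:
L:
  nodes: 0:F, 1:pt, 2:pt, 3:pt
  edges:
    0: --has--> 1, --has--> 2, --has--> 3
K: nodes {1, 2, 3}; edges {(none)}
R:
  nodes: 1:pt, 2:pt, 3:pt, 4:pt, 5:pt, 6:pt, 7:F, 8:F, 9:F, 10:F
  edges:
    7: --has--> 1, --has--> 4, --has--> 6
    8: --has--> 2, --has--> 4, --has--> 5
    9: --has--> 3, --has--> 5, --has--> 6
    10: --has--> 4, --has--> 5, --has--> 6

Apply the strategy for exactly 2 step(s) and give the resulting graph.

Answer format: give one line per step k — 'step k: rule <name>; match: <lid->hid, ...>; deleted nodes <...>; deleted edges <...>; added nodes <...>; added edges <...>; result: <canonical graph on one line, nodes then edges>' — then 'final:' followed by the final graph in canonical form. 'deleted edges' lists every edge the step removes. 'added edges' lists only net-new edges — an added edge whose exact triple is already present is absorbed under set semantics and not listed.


step 1: rule r1; match: 0->7, 1->1, 2->4, 3->6; deleted nodes 7; deleted edges (7,1,has); (7,4,has); (7,6,has); added nodes 10, 11, 12, 13, 14, 15, 16; added edges (13,1,has); (13,10,has); (13,12,has); (14,4,has); (14,10,has); (14,11,has); (15,6,has); (15,11,has); (15,12,has); (16,10,has); (16,11,has); (16,12,has); result: nodes: 0:pt, 1:pt, 2:pt, 4:pt, 6:pt, 8:F, 9:F, 10:pt, 11:pt, 12:pt, 13:F, 14:F, 15:F, 16:F edges: (8,0,has); (8,1,has); (8,6,has); (9,2,has); (9,4,has); (9,6,has); (13,1,has); (13,10,has); (13,12,has); (14,4,has); (14,10,has); (14,11,has); (15,6,has); (15,11,has); (15,12,has); (16,10,has); (16,11,has); (16,12,has)
step 2: rule r1; match: 0->8, 1->0, 2->1, 3->6; deleted nodes 8; deleted edges (8,0,has); (8,1,has); (8,6,has); added nodes 17, 18, 19, 20, 21, 22, 23; added edges (20,0,has); (20,17,has); (20,19,has); (21,1,has); (21,17,has); (21,18,has); (22,6,has); (22,18,has); (22,19,has); (23,17,has); (23,18,has); (23,19,has); result: nodes: 0:pt, 1:pt, 2:pt, 4:pt, 6:pt, 9:F, 10:pt, 11:pt, 12:pt, 13:F, 14:F, 15:F, 16:F, 17:pt, 18:pt, 19:pt, 20:F, 21:F, 22:F, 23:F edges: (9,2,has); (9,4,has); (9,6,has); (13,1,has); (13,10,has); (13,12,has); (14,4,has); (14,10,has); (14,11,has); (15,6,has); (15,11,has); (15,12,has); (16,10,has); (16,11,has); (16,12,has); (20,0,has); (20,17,has); (20,19,has); (21,1,has); (21,17,has); (21,18,has); (22,6,has); (22,18,has); (22,19,has); (23,17,has); (23,18,has); (23,19,has)
final:
nodes: 0:pt, 1:pt, 2:pt, 4:pt, 6:pt, 9:F, 10:pt, 11:pt, 12:pt, 13:F, 14:F, 15:F, 16:F, 17:pt, 18:pt, 19:pt, 20:F, 21:F, 22:F, 23:F
edges: (9,2,has); (9,4,has); (9,6,has); (13,1,has); (13,10,has); (13,12,has); (14,4,has); (14,10,has); (14,11,has); (15,6,has); (15,11,has); (15,12,has); (16,10,has); (16,11,has); (16,12,has); (20,0,has); (20,17,has); (20,19,has); (21,1,has); (21,17,has); (21,18,has); (22,6,has); (22,18,has); (22,19,has); (23,17,has); (23,18,has); (23,19,has)


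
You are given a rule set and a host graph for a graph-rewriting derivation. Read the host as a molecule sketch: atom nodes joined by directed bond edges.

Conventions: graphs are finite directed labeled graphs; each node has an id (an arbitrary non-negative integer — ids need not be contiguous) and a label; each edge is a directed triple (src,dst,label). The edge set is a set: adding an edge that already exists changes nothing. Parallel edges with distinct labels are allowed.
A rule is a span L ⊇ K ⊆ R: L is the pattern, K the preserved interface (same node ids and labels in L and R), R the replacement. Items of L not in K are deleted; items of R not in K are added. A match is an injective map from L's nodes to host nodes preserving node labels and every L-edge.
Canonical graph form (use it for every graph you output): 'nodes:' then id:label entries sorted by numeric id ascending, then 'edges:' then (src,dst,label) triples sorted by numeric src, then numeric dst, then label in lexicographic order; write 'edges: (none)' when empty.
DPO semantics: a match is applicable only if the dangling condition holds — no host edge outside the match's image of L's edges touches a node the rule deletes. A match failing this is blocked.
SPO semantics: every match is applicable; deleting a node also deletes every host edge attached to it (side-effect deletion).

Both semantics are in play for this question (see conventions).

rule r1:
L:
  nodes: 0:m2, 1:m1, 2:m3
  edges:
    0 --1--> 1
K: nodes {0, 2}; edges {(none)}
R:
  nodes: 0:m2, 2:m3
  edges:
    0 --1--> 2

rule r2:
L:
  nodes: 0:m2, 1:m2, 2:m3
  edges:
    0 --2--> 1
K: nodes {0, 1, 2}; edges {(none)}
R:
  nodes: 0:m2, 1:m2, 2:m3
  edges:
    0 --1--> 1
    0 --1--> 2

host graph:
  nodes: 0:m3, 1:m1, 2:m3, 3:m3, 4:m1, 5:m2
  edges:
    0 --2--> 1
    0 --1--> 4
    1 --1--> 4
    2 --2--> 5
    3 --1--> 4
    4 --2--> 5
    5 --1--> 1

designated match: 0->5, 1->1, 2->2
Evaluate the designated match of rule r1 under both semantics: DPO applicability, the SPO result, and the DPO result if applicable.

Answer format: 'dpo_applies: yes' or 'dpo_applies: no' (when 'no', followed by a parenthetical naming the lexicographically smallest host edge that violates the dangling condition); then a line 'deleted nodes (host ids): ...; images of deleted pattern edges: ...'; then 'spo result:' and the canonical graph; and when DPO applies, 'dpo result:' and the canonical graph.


dpo_applies: no
(the rule deletes node 1, which keeps host edge (0,1,2) outside the match image — the dangling condition fails, DPO blocks; SPO proceeds and side-deletes such edges)
deleted nodes (host ids): 1; images of deleted pattern edges: (5,1,1)
spo result:
nodes: 0:m3, 2:m3, 3:m3, 4:m1, 5:m2
edges: (0,4,1); (2,5,2); (3,4,1); (4,5,2); (5,2,1)


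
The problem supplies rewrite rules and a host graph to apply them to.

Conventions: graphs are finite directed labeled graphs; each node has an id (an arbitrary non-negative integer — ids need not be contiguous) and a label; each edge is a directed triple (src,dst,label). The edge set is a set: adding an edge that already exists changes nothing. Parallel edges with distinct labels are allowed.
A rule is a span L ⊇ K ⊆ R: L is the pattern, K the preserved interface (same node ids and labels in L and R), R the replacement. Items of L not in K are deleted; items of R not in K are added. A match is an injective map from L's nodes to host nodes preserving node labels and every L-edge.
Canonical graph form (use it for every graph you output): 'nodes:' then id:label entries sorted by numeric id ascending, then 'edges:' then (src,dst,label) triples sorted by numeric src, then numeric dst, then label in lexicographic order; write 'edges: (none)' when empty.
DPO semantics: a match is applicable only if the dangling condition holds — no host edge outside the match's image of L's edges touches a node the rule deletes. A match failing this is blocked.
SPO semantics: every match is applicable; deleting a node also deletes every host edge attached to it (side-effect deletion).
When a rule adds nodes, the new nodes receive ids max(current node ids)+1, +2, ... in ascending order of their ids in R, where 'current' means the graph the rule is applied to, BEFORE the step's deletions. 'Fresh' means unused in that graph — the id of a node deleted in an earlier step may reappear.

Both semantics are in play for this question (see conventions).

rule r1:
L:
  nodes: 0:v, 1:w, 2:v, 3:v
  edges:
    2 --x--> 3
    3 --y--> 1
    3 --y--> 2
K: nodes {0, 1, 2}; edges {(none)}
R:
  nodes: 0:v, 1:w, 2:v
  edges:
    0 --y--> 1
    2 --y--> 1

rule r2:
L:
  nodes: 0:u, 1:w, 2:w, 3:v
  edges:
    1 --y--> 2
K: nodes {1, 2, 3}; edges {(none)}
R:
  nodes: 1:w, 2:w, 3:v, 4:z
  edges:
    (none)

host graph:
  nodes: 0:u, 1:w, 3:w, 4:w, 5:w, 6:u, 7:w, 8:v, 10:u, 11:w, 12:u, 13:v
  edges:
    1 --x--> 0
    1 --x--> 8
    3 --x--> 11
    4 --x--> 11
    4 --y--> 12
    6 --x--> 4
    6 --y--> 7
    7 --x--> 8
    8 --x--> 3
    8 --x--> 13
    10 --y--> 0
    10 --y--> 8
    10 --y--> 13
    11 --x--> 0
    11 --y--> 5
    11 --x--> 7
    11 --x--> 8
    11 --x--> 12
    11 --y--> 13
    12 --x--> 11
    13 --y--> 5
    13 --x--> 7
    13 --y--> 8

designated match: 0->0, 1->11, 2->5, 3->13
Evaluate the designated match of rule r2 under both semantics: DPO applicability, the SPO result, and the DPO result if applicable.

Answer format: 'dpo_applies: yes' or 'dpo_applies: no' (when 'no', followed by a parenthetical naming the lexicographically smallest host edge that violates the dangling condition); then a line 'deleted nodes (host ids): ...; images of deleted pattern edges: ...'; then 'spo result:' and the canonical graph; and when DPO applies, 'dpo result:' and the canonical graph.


dpo_applies: no
(the rule deletes node 0, which keeps host edge (1,0,x) outside the match image — the dangling condition fails, DPO blocks; SPO proceeds and side-deletes such edges)
deleted nodes (host ids): 0; images of deleted pattern edges: (11,5,y)
spo result:
nodes: 1:w, 3:w, 4:w, 5:w, 6:u, 7:w, 8:v, 10:u, 11:w, 12:u, 13:v, 14:z
edges: (1,8,x); (3,11,x); (4,11,x); (4,12,y); (6,4,x); (6,7,y); (7,8,x); (8,3,x); (8,13,x); (10,8,y); (10,13,y); (11,7,x); (11,8,x); (11,12,x); (11,13,y); (12,11,x); (13,5,y); (13,7,x); (13,8,y)


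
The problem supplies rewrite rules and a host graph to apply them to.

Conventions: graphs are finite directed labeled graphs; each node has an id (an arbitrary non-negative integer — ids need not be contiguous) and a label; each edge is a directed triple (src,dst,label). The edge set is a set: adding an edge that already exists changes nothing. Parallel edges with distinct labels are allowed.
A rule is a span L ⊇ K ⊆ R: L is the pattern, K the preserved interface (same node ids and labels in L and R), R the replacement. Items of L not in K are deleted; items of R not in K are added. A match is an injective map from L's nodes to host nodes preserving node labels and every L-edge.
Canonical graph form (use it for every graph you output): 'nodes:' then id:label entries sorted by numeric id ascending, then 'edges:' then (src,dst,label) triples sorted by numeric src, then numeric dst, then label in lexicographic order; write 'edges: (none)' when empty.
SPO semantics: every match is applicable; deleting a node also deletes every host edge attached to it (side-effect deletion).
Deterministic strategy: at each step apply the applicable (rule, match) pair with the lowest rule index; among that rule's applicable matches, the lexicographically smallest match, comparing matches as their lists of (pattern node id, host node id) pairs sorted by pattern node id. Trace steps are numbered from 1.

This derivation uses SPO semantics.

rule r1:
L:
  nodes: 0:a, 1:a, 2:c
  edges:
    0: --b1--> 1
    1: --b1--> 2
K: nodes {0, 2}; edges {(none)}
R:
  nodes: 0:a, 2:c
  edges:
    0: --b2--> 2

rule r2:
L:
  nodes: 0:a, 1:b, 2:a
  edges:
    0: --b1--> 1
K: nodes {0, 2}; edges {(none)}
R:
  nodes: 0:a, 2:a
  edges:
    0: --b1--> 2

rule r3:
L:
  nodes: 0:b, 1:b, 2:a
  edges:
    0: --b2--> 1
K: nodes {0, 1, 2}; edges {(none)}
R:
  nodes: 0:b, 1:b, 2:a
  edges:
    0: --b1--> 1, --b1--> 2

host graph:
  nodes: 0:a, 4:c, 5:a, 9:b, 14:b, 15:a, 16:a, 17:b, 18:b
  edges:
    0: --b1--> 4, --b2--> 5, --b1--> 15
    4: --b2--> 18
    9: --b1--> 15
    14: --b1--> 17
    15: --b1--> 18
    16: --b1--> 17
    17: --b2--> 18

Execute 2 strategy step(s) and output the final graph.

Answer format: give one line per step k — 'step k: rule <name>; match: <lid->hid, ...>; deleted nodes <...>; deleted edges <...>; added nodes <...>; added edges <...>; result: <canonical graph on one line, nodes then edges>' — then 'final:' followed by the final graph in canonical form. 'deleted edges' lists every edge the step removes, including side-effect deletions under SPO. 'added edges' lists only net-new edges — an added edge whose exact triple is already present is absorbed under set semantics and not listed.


step 1: rule r2; match: 0->15, 1->18, 2->0; deleted nodes 18; deleted edges (4,18,b2); (15,18,b1); (17,18,b2); added nodes (none); added edges (15,0,b1); result: nodes: 0:a, 4:c, 5:a, 9:b, 14:b, 15:a, 16:a, 17:b edges: (0,4,b1); (0,5,b2); (0,15,b1); (9,15,b1); (14,17,b1); (15,0,b1); (16,17,b1)
step 2: rule r1; match: 0->15, 1->0, 2->4; deleted nodes 0; deleted edges (0,4,b1); (0,5,b2); (0,15,b1); (15,0,b1); added nodes (none); added edges (15,4,b2); result: nodes: 4:c, 5:a, 9:b, 14:b, 15:a, 16:a, 17:b edges: (9,15,b1); (14,17,b1); (15,4,b2); (16,17,b1)
final:
nodes: 4:c, 5:a, 9:b, 14:b, 15:a, 16:a, 17:b
edges: (9,15,b1); (14,17,b1); (15,4,b2); (16,17,b1)


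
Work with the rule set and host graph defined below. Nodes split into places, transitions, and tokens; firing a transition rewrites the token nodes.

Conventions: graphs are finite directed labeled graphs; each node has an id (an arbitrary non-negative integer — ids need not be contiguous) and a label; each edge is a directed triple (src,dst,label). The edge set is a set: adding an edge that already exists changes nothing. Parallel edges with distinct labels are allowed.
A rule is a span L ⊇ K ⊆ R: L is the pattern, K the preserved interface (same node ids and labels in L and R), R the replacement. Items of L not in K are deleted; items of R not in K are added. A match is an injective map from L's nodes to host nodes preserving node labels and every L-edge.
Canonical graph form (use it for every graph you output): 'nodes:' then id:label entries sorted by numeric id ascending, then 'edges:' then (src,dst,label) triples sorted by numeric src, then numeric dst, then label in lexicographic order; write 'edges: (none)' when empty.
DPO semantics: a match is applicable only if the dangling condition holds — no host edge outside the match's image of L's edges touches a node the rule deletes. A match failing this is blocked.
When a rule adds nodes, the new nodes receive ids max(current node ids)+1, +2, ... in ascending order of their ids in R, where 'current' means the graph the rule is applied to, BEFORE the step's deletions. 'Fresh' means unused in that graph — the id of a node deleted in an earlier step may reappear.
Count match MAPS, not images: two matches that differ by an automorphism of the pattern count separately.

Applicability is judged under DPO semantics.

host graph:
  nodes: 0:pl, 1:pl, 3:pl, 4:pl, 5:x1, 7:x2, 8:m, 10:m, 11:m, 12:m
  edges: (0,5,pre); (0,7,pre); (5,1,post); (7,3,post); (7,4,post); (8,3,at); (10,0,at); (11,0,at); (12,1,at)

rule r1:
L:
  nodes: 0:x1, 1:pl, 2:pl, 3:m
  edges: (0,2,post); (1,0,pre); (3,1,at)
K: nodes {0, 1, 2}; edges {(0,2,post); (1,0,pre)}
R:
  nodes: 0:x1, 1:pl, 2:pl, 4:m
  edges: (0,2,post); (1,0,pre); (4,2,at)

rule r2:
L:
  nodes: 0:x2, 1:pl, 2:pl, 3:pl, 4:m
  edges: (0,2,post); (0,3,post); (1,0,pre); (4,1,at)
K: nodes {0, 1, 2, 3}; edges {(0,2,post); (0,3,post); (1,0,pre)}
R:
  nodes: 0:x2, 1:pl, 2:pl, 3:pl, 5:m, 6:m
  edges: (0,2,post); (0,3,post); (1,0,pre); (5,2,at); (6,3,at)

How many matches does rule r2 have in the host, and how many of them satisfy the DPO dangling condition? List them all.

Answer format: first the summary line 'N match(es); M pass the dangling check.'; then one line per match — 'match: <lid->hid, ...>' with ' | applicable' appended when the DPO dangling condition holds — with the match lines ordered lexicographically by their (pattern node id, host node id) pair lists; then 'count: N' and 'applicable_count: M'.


4 match(es); 4 pass the dangling check.
match: 0->7, 1->0, 2->3, 3->4, 4->10 | applicable
match: 0->7, 1->0, 2->3, 3->4, 4->11 | applicable
match: 0->7, 1->0, 2->4, 3->3, 4->10 | applicable
match: 0->7, 1->0, 2->4, 3->3, 4->11 | applicable
count: 4
applicable_count: 4


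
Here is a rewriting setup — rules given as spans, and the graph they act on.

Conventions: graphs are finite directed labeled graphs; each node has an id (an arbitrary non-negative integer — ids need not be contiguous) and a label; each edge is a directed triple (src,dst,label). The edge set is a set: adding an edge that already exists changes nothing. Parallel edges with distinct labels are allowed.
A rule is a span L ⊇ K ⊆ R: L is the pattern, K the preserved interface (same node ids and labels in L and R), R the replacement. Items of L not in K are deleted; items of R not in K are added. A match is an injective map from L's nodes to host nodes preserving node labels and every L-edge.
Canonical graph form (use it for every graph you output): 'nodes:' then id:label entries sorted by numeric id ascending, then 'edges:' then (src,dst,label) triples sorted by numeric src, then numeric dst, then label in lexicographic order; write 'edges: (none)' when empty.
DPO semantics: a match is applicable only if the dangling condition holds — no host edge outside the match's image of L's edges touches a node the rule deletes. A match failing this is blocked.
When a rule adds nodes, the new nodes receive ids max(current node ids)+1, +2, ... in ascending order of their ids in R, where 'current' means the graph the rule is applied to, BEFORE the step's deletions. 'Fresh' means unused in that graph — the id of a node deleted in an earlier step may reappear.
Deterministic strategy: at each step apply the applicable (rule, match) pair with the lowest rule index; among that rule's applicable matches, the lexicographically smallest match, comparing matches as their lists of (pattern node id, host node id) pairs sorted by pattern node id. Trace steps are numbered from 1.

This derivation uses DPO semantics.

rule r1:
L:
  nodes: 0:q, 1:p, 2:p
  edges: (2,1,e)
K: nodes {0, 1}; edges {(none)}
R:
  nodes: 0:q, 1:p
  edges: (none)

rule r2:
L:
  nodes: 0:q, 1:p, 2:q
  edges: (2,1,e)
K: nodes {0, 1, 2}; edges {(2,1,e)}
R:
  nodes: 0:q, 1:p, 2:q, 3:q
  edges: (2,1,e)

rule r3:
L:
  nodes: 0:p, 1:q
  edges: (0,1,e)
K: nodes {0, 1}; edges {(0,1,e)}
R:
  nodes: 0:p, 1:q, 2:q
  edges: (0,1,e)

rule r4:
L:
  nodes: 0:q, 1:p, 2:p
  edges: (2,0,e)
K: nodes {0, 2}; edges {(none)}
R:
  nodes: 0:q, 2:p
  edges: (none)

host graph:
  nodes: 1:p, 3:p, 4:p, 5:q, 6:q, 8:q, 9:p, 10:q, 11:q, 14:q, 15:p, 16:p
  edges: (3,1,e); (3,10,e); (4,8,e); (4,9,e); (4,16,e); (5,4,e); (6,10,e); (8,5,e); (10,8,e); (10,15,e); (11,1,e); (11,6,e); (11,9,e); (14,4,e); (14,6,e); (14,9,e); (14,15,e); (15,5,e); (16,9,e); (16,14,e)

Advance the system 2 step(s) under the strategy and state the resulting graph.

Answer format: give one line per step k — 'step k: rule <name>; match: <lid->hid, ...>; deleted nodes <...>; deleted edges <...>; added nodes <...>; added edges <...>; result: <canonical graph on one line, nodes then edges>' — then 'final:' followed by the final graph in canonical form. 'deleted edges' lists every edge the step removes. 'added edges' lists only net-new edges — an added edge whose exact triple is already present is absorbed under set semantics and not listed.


step 1: rule r2; match: 0->5, 1->1, 2->11; deleted nodes (none); deleted edges (none); added nodes 17; added edges (none); result: nodes: 1:p, 3:p, 4:p, 5:q, 6:q, 8:q, 9:p, 10:q, 11:q, 14:q, 15:p, 16:p, 17:q edges: (3,1,e); (3,10,e); (4,8,e); (4,9,e); (4,16,e); (5,4,e); (6,10,e); (8,5,e); (10,8,e); (10,15,e); (11,1,e); (11,6,e); (11,9,e); (14,4,e); (14,6,e); (14,9,e); (14,15,e); (15,5,e); (16,9,e); (16,14,e)
step 2: rule r2; match: 0->5, 1->1, 2->11; deleted nodes (none); deleted edges (none); added nodes 18; added edges (none); result: nodes: 1:p, 3:p, 4:p, 5:q, 6:q, 8:q, 9:p, 10:q, 11:q, 14:q, 15:p, 16:p, 17:q, 18:q edges: (3,1,e); (3,10,e); (4,8,e); (4,9,e); (4,16,e); (5,4,e); (6,10,e); (8,5,e); (10,8,e); (10,15,e); (11,1,e); (11,6,e); (11,9,e); (14,4,e); (14,6,e); (14,9,e); (14,15,e); (15,5,e); (16,9,e); (16,14,e)
final:
nodes: 1:p, 3:p, 4:p, 5:q, 6:q, 8:q, 9:p, 10:q, 11:q, 14:q, 15:p, 16:p, 17:q, 18:q
edges: (3,1,e); (3,10,e); (4,8,e); (4,9,e); (4,16,e); (5,4,e); (6,10,e); (8,5,e); (10,8,e); (10,15,e); (11,1,e); (11,6,e); (11,9,e); (14,4,e); (14,6,e); (14,9,e); (14,15,e); (15,5,e); (16,9,e); (16,14,e)


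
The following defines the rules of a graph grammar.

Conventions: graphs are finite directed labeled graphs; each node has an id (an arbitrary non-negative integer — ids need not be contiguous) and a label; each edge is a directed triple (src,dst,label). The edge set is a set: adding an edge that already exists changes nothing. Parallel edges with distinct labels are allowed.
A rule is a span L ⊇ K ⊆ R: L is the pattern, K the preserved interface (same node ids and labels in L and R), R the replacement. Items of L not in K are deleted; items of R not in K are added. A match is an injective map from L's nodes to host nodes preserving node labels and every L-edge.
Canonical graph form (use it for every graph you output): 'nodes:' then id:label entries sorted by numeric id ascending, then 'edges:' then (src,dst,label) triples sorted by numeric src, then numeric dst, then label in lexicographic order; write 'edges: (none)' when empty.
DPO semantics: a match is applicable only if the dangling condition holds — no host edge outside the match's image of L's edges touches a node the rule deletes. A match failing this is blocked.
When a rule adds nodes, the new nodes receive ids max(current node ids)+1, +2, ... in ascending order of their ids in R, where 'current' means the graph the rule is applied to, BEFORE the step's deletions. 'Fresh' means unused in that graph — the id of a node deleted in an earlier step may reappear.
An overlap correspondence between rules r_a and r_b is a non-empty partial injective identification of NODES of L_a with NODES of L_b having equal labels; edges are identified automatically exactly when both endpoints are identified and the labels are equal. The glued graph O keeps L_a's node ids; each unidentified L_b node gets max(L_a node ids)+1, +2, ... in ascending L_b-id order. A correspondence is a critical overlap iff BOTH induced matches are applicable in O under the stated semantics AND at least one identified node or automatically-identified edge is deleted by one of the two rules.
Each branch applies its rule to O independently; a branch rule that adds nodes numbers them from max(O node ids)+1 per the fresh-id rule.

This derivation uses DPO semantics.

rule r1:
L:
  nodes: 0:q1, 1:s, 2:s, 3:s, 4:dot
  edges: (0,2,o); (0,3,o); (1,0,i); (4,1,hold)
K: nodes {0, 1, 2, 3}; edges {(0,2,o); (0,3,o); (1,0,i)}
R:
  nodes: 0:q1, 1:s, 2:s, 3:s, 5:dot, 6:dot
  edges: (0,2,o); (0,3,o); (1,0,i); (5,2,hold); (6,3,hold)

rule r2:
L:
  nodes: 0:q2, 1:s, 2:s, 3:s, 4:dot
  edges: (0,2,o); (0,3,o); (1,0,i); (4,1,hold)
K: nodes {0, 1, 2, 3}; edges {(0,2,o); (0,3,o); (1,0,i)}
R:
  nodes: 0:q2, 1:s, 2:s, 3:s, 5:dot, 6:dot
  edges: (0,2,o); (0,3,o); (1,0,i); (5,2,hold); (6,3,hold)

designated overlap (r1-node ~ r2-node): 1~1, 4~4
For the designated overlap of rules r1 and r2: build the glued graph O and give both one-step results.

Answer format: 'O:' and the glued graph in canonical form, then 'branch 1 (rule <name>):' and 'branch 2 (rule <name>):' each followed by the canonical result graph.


O:
nodes: 0:q1, 1:s, 2:s, 3:s, 4:dot, 5:q2, 6:s, 7:s
edges: (0,2,o); (0,3,o); (1,0,i); (1,5,i); (4,1,hold); (5,6,o); (5,7,o)
branch 1 (rule r1):
nodes: 0:q1, 1:s, 2:s, 3:s, 5:q2, 6:s, 7:s, 8:dot, 9:dot
edges: (0,2,o); (0,3,o); (1,0,i); (1,5,i); (5,6,o); (5,7,o); (8,2,hold); (9,3,hold)
branch 2 (rule r2):
nodes: 0:q1, 1:s, 2:s, 3:s, 5:q2, 6:s, 7:s, 8:dot, 9:dot
edges: (0,2,o); (0,3,o); (1,0,i); (1,5,i); (5,6,o); (5,7,o); (8,6,hold); (9,7,hold)


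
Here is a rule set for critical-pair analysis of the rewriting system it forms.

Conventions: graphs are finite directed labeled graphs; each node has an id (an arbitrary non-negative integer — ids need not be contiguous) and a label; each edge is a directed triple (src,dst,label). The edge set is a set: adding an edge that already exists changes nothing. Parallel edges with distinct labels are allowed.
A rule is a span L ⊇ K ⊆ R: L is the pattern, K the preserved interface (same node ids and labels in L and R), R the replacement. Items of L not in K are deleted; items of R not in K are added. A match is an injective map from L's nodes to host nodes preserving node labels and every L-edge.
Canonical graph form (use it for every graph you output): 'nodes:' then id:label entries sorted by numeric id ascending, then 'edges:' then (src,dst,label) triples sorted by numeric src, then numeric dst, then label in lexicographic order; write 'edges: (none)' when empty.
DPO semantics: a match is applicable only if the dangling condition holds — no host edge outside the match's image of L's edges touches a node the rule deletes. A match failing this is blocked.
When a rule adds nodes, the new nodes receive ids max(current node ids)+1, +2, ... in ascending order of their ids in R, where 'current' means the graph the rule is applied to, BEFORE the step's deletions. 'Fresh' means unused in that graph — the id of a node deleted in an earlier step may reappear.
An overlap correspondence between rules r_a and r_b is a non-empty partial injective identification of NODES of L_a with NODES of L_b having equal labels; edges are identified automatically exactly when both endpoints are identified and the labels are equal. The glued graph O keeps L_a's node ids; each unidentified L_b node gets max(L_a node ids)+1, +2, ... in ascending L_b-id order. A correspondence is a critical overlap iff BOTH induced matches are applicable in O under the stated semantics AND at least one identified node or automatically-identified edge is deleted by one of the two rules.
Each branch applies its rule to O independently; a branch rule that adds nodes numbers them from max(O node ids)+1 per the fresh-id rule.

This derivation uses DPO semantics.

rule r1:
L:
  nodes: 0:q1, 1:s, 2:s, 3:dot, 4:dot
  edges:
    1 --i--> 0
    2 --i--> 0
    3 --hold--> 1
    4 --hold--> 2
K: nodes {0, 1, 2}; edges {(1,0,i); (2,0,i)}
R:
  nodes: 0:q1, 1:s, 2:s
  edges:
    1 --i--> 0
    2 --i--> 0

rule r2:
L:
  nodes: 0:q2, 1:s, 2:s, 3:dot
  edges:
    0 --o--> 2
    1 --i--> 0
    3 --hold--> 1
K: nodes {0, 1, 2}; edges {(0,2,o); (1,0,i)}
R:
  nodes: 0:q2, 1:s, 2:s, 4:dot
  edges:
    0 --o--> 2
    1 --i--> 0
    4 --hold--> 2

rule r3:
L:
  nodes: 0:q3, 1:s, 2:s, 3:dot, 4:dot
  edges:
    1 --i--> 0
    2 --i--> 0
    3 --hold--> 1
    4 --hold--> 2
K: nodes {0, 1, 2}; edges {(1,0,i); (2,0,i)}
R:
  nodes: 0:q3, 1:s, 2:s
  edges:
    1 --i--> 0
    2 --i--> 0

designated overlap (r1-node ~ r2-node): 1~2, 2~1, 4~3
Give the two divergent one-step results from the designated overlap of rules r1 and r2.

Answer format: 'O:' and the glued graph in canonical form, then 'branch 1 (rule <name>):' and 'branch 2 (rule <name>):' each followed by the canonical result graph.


O:
nodes: 0:q1, 1:s, 2:s, 3:dot, 4:dot, 5:q2
edges: (1,0,i); (2,0,i); (2,5,i); (3,1,hold); (4,2,hold); (5,1,o)
branch 1 (rule r1):
nodes: 0:q1, 1:s, 2:s, 5:q2
edges: (1,0,i); (2,0,i); (2,5,i); (5,1,o)
branch 2 (rule r2):
nodes: 0:q1, 1:s, 2:s, 3:dot, 5:q2, 6:dot
edges: (1,0,i); (2,0,i); (2,5,i); (3,1,hold); (5,1,o); (6,1,hold)


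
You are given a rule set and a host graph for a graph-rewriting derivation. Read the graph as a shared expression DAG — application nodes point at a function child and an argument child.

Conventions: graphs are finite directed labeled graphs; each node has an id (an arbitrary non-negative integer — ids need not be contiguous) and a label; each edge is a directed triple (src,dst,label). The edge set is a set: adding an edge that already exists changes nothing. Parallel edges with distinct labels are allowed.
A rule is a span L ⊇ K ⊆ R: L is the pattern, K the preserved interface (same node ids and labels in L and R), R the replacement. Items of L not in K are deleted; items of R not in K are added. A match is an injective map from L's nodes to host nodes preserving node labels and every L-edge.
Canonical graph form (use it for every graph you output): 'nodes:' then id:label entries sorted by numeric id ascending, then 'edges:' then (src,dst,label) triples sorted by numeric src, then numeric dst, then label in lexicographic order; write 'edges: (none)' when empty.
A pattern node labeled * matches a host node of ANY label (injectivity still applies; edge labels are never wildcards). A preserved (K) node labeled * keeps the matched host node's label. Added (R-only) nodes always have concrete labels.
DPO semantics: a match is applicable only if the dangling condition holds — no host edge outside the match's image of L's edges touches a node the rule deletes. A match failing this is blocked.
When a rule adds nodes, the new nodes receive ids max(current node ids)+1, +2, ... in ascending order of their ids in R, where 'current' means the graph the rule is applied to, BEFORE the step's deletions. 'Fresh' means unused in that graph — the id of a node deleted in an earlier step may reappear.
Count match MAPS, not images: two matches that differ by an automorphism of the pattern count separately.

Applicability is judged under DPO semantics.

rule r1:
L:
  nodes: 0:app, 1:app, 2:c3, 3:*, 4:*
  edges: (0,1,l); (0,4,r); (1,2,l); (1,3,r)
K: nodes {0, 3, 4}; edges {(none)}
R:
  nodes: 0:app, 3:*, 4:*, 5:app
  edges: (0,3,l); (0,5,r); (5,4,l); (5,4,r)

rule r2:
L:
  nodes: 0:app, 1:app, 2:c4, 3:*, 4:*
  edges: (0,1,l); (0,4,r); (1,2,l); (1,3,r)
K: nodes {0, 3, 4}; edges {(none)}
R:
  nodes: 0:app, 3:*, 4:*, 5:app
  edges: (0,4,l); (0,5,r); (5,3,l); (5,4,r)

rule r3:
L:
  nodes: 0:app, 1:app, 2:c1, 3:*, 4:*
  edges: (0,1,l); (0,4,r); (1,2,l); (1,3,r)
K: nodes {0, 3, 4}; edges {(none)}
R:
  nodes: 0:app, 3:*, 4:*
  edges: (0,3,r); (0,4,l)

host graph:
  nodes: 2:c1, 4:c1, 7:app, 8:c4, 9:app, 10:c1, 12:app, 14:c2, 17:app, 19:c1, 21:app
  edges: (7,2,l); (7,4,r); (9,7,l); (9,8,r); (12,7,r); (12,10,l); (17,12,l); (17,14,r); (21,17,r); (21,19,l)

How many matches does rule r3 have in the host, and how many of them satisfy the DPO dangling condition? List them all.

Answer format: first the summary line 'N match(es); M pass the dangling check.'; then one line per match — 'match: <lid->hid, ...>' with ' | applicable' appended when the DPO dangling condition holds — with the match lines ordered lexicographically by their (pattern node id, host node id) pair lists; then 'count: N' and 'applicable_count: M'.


2 match(es); 1 pass the dangling check.
match: 0->9, 1->7, 2->2, 3->4, 4->8
match: 0->17, 1->12, 2->10, 3->7, 4->14 | applicable
count: 2
applicable_count: 1


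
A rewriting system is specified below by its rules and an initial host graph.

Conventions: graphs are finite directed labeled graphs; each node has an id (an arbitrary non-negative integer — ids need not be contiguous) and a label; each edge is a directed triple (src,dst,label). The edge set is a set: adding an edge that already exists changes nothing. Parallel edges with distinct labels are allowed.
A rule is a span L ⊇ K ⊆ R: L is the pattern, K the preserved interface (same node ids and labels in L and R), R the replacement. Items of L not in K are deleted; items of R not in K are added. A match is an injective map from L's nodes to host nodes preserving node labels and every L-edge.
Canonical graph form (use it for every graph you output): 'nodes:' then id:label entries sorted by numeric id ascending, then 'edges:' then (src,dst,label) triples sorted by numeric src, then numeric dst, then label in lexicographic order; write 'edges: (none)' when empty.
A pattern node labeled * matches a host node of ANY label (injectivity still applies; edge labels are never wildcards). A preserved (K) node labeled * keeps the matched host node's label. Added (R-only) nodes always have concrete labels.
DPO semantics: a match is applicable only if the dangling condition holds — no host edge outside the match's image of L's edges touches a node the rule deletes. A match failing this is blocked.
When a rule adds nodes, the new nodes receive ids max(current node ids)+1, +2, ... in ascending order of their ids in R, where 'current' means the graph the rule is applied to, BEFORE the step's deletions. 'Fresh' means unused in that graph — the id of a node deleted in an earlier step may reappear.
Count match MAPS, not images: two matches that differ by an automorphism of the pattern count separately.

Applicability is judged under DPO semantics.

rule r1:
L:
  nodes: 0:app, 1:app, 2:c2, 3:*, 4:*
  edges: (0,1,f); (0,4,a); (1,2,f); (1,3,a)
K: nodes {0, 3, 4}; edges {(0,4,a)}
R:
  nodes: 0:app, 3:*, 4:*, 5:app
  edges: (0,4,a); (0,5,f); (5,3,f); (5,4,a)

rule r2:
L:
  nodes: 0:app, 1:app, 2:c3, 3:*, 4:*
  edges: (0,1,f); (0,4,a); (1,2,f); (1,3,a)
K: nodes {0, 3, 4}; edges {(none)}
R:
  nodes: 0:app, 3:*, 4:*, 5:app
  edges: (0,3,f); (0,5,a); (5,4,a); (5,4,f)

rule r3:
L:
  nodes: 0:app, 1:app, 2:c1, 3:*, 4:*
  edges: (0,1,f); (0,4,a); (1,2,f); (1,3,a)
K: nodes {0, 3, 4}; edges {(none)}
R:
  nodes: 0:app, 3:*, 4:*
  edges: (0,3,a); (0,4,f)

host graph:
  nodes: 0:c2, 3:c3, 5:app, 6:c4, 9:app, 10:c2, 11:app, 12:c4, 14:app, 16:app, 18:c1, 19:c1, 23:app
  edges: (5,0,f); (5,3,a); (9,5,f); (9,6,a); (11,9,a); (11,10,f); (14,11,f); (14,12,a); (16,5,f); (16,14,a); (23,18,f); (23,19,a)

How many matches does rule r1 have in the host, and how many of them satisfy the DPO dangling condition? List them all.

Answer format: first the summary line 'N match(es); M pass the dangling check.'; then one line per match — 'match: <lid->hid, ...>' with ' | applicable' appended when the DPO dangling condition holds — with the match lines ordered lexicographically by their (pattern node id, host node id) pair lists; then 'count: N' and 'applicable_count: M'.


3 match(es); 1 pass the dangling check.
match: 0->9, 1->5, 2->0, 3->3, 4->6
match: 0->14, 1->11, 2->10, 3->9, 4->12 | applicable
match: 0->16, 1->5, 2->0, 3->3, 4->14
count: 3
applicable_count: 1


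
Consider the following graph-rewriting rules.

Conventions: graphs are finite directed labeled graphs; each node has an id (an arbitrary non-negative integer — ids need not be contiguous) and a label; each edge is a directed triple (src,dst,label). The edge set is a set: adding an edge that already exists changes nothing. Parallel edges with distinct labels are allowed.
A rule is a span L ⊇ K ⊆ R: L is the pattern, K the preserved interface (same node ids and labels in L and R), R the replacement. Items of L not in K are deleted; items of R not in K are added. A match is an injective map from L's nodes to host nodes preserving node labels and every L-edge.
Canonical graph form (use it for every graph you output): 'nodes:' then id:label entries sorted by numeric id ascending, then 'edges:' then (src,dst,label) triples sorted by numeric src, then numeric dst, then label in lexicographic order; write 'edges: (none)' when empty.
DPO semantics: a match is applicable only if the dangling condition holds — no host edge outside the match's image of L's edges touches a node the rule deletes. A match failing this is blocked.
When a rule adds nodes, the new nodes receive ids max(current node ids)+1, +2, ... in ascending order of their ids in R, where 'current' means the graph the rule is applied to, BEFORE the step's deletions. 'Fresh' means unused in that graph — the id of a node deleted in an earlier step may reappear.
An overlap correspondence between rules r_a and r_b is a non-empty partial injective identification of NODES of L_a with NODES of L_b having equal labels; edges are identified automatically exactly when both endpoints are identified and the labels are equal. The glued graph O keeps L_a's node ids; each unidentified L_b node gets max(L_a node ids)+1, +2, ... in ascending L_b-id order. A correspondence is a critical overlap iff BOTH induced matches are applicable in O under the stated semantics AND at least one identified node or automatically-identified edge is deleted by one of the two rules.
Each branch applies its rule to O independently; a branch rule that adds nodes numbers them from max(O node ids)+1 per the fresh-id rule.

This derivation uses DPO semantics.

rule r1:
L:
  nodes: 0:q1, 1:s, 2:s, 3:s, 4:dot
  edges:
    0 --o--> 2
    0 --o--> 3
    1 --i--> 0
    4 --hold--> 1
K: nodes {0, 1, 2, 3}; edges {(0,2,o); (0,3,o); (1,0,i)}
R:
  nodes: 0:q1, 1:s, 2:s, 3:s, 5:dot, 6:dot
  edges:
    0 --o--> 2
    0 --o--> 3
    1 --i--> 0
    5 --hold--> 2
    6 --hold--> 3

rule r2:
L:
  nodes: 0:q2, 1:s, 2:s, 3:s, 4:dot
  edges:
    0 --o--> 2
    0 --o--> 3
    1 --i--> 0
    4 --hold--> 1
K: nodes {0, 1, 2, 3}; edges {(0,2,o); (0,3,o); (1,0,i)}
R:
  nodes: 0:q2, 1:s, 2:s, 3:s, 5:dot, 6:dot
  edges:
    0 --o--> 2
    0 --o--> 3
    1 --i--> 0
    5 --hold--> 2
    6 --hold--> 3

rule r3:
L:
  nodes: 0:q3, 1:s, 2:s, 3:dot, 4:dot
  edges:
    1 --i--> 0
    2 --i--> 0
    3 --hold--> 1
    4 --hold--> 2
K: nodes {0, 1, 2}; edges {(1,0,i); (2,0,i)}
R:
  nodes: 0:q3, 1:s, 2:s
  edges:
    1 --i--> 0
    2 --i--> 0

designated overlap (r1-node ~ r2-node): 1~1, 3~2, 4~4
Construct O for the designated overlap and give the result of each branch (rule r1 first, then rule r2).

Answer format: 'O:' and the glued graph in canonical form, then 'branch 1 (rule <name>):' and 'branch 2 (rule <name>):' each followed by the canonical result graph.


O:
nodes: 0:q1, 1:s, 2:s, 3:s, 4:dot, 5:q2, 6:s
edges: (0,2,o); (0,3,o); (1,0,i); (1,5,i); (4,1,hold); (5,3,o); (5,6,o)
branch 1 (rule r1):
nodes: 0:q1, 1:s, 2:s, 3:s, 5:q2, 6:s, 7:dot, 8:dot
edges: (0,2,o); (0,3,o); (1,0,i); (1,5,i); (5,3,o); (5,6,o); (7,2,hold); (8,3,hold)
branch 2 (rule r2):
nodes: 0:q1, 1:s, 2:s, 3:s, 5:q2, 6:s, 7:dot, 8:dot
edges: (0,2,o); (0,3,o); (1,0,i); (1,5,i); (5,3,o); (5,6,o); (7,3,hold); (8,6,hold)


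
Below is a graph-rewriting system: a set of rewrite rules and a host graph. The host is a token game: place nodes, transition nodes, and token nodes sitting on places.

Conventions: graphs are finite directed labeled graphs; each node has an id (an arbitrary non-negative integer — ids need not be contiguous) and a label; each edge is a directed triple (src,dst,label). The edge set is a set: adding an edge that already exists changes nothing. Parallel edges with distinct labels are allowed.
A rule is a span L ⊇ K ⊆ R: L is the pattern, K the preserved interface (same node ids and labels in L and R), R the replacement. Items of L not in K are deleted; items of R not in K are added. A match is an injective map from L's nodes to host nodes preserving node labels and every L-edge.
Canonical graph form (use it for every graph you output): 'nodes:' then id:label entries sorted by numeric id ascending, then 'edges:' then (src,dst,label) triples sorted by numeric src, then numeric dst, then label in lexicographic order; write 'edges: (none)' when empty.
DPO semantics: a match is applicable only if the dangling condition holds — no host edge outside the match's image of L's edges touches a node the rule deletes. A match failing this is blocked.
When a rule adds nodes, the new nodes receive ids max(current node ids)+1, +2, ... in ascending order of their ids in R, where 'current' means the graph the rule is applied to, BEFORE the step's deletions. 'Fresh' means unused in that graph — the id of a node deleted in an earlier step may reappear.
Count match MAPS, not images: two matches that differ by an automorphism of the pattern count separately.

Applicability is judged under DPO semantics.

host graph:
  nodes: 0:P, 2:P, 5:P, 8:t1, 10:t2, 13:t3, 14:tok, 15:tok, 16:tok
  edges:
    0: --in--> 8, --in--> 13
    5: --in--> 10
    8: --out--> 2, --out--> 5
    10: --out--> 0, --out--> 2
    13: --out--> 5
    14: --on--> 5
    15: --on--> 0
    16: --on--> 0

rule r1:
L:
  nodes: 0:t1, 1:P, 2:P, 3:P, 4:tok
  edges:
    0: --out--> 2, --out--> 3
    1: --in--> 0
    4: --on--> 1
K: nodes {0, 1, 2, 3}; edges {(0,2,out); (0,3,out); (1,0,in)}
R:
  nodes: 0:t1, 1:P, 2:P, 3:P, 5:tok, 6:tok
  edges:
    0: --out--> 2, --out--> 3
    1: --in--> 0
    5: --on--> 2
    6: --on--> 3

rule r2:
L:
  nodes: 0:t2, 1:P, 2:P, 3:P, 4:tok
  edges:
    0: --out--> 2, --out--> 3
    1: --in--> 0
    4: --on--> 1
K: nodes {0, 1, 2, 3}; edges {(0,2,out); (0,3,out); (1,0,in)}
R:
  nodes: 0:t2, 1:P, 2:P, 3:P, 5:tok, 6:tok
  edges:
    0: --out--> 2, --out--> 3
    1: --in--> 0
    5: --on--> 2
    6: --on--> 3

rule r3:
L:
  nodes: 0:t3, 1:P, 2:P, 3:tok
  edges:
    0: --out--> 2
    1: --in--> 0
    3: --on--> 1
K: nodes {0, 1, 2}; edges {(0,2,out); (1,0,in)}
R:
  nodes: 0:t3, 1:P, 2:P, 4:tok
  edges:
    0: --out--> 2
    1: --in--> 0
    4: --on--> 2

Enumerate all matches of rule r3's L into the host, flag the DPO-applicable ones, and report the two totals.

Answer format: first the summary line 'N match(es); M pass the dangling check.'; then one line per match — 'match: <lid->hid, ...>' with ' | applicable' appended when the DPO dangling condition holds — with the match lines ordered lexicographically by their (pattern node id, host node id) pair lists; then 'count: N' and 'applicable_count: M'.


2 match(es); 2 pass the dangling check.
match: 0->13, 1->0, 2->5, 3->15 | applicable
match: 0->13, 1->0, 2->5, 3->16 | applicable
count: 2
applicable_count: 2
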